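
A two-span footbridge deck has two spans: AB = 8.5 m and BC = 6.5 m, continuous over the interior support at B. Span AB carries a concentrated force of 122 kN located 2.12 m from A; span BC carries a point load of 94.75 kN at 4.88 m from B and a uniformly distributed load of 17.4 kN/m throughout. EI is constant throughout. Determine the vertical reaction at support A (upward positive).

Take M_B as the redundant. Released structure: two simple spans AB and BC with a hinge at B.
End slopes at the hinge B, treating each span as simply supported:
  span AB: point load 122 at a = 2.12: Pab(L + a)/(6LEI) = 343.6/EI
  span BC: point load 94.75 at a = 4.88: Pab(L + b)/(6LEI) = 156/EI
  span BC: UDL 17.4: wL³/(24EI) = 199.1/EI
  relative rotation θ_0 = (343.6 + 355.1)/EI = 698.7/EI
A unit hogging moment at B produces rotation L₁/(3EI) + L₂/(3EI) = 5/EI.
Compatibility: M_B·(L₁+L₂)/(3EI) = θ_0, giving M_B = 139.7 kN·m (hogging).
Span AB, ΣM about A with M_B applied at B: R_B^{AB}·8.5 = 258.6 + 139.7, so R_B^{AB} = 46.87 kN and R_A = 122 − 46.87 = 75.13 kN.

R_A = 75.13 kN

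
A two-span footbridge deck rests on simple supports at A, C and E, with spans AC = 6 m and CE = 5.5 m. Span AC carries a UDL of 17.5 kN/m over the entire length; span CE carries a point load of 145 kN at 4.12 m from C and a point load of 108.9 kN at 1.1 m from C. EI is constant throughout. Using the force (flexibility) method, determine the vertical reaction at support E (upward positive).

Take M_C as the redundant. Released structure: two simple spans AC and CE with a hinge at C.
Rotations at C on the released spans (each span's end-slope, ×1/EI):
  span AC: UDL 17.5: wL³/(24EI) = 157.5/EI
  span CE: point load 145 at a = 4.12: Pab(L + b)/(6LEI) = 171.9/EI
  span CE: point load 108.9 at a = 1.1: Pab(L + b)/(6LEI) = 158.1/EI
  relative rotation θ_0 = (157.5 + 330)/EI = 487.5/EI
A unit hogging moment at C produces rotation L₁/(3EI) + L₂/(3EI) = 3.833/EI.
Slope continuity at C: θ_0 = M_C·3.833/EI, so M_C = 487.5/3.833 = 127.2 kN·m (hogging).
Span CE, ΣM about E: R_C^{CE}·5.5 = 679.3 + 127.2, so R_C^{CE} = 146.6 kN and R_E = 253.9 − 146.6 = 107.3 kN.

R_E = 107.3 kN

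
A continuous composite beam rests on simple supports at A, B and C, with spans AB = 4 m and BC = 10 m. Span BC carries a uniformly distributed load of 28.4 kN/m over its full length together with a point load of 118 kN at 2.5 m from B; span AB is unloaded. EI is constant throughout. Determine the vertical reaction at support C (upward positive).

R_C = 132.3 kN

Insert a hinge at B; M_B is the redundant, and each span becomes simply supported.
Rotations at B on the released spans (each span's end-slope, ×1/EI):
  span BC: UDL 28.4: wL³/(24EI) = 1183/EI
  span BC: point load 118 at a = 2.5: Pab(L + b)/(6LEI) = 645.3/EI
  relative rotation θ_0 = (0 + 1829)/EI = 1829/EI
A unit hogging moment at B produces rotation L₁/(3EI) + L₂/(3EI) = 4.667/EI.
Compatibility: M_B·(L₁+L₂)/(3EI) = θ_0, giving M_B = 391.9 kN·m (hogging).
Span BC, ΣM about C: R_B^{BC}·10 = 2305 + 391.9, so R_B^{BC} = 269.7 kN and R_C = 402 − 269.7 = 132.3 kN.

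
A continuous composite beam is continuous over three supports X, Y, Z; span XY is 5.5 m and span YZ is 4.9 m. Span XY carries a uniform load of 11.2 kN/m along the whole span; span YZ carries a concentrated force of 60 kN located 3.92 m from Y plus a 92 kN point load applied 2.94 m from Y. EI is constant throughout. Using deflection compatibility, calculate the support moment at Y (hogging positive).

M_Y = 71.38 kN·m

Take M_Y as the redundant. Released structure: two simple spans XY and YZ with a hinge at Y.
Rotations at Y on the released spans (each span's end-slope, ×1/EI):
  span XY: UDL 11.2: wL³/(24EI) = 77.64/EI
  span YZ: point load 60 at a = 3.92: Pab(L + b)/(6LEI) = 46.1/EI
  span YZ: point load 92 at a = 2.94: Pab(L + b)/(6LEI) = 123.7/EI
  relative rotation θ_0 = (77.64 + 169.8)/EI = 247.4/EI
A unit hogging moment at Y produces rotation L₁/(3EI) + L₂/(3EI) = 3.467/EI.
Slope continuity at Y: θ_0 = M_Y·3.467/EI, so M_Y = 247.4/3.467 = 71.38 kN·m (hogging).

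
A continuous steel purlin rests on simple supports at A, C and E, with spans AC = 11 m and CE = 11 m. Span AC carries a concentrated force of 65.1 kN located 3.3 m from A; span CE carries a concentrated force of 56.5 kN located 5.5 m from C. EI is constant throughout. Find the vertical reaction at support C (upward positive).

Release continuity at C by inserting a hinge; the redundant is the internal moment M_C. The primary structure is two simply-supported spans AC and CE.
Rotations at C on the released spans (each span's end-slope, ×1/EI):
  span AC: point load 65.1 at a = 3.3: Pab(L + a)/(6LEI) = 358.4/EI
  span CE: point load 56.5 at a = 5.5: Pab(L + b)/(6LEI) = 427.3/EI
  relative rotation θ_0 = (358.4 + 427.3)/EI = 785.7/EI
A unit hogging moment at C produces rotation L₁/(3EI) + L₂/(3EI) = 7.333/EI.
Compatibility: M_C·(L₁+L₂)/(3EI) = θ_0, giving M_C = 107.1 kN·m (hogging).
Span AC, ΣM about A with M_C applied at C: R_C^{AC}·11 = 214.8 + 107.1, so R_C^{AC} = 29.27 kN and R_A = 65.1 − 29.27 = 35.83 kN.
Span CE, ΣM about E: R_C^{CE}·11 = 310.8 + 107.1, so R_C^{CE} = 37.99 kN and R_E = 56.5 − 37.99 = 18.51 kN.
R_C = 29.27 + 37.99 = 67.26 kN.

R_C = 67.26 kN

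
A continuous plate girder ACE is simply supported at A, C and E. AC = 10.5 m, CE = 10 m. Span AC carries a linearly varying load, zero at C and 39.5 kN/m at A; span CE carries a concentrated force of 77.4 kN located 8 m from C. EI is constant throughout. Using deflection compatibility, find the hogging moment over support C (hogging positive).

M_C = 166.4 kN·m

Insert a hinge at C; M_C is the redundant, and each span becomes simply supported.
End slopes at the hinge C, treating each span as simply supported:
  span AC: triangular load, peak 39.5: 7w₀L³/(360EI) = 889.1/EI
  span CE: point load 77.4 at a = 8: Pab(L + b)/(6LEI) = 247.7/EI
  relative rotation θ_0 = (889.1 + 247.7)/EI = 1137/EI
A unit hogging moment at C produces rotation L₁/(3EI) + L₂/(3EI) = 6.833/EI.
Slope continuity at C: θ_0 = M_C·6.833/EI, so M_C = 1137/6.833 = 166.4 kN·m (hogging).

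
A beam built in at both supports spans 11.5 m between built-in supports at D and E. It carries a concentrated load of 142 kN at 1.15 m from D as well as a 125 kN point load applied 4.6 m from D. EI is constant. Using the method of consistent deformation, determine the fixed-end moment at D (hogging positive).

Release both end moments; the primary structure is a simply-supported span DE with redundants M_D and M_E.
End rotations of the released simple span under the applied load (×1/EI):
  at D: point load 142 at a = 1.15: Pab(L + b)/(6LEI) = 535.2/EI
  at E: point load 142 at a = 1.15: Pab(L + a)/(6LEI) = 309.9/EI
  at D: point load 125 at a = 4.6: Pab(L + b)/(6LEI) = 1058/EI
  at E: point load 125 at a = 4.6: Pab(L + a)/(6LEI) = 925.8/EI
  θ_D0 = 1593/EI,  θ_E0 = 1236/EI
Flexibility coefficients: a unit moment at one end gives L/(3EI) there and L/(6EI) at the far end, so f₁₁ = f₂₂ = 3.833/EI and f₁₂ = f₂₁ = 1.917/EI.
Compatibility — zero rotation at each built-in end:
  3.833 M_D + 1.917 M_E = 1593
  1.917 M_D + 3.833 M_E = 1236
Solving the pair gives M_D = 339.3 kN·m and M_E = 152.7 kN·m (hogging).

M_D = 339.3 kN·m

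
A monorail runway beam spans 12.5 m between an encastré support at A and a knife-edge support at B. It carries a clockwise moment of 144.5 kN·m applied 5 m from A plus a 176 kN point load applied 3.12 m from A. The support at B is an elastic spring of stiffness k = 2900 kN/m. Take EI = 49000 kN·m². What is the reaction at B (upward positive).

R_B = 25.51 kN

Remove the prop at B; the released (primary) structure is a cantilever built in at A.
Free-end deflection of the primary structure under the applied loading (downward +):
  clockwise couple 144.5 at a = 5: M₀a(2L − a)/(2EI) = 7225/EI
  point load 176 at a = 3.12: Pa²(3L − a)/(6EI) = 9817/EI
  δ_0 = 17042/EI
Tip deflection under a unit load at B: L³/(3EI) = 651/EI.
With EI = 49000 kN·m²: δ_0 = 0.34779 m and δ_{BB} = 0.013287 m/kN.
Compatibility — the spring shortens by R_B/k under the reaction it provides: δ_0 − R_B·δ_{BB} = R_B/k. With 1/k = 0.000345 m/kN, R_B = δ_0 / (δ_{BB} + 1/k) = 0.34779 / (0.013287 + 0.000345) = 25.51 kN.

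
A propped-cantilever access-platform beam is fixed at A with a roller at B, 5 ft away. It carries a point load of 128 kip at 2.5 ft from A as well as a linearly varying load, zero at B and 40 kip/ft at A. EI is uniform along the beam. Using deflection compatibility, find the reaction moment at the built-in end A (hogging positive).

Take the reaction at B as the redundant and release it; the primary structure is a cantilever fixed at A.
Deflection at B on the released cantilever, summing each load's contribution:
  point load 128 at a = 2.5: Pa²(3L − a)/(6EI) = 1667/EI
  triangular load, peak 40 at the fixed end: w₀L⁴/(30EI) = 833.3/EI
  δ_0 = 2500/EI
Tip deflection under a unit load at B: L³/(3EI) = 41.67/EI.
Compatibility at B: δ_0 − R_B·δ_{BB} = 0, so R_B = 2500/41.67 = 60 kip.
Moment equilibrium about A: M_A = Σ(load moments about A) − R_B·L = 486.7 − 60×5 = 186.7 kip·ft.

M_A = 186.7 kip·ft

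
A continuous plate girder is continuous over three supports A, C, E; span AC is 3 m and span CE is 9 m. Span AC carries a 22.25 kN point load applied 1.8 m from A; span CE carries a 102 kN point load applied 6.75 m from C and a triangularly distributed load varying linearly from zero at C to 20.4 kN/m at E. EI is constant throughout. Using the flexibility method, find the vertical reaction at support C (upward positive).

Take M_C as the redundant. Released structure: two simple spans AC and CE with a hinge at C.
End slopes at the hinge C, treating each span as simply supported:
  span AC: point load 22.25 at a = 1.8: Pab(L + a)/(6LEI) = 12.82/EI
  span CE: point load 102 at a = 6.75: Pab(L + b)/(6LEI) = 322.7/EI
  span CE: triangular load, peak 20.4: 7w₀L³/(360EI) = 289.2/EI
  relative rotation θ_0 = (12.82 + 611.9)/EI = 624.7/EI
A unit hogging moment at C produces rotation L₁/(3EI) + L₂/(3EI) = 4/EI.
Compatibility: M_C·(L₁+L₂)/(3EI) = θ_0, giving M_C = 156.2 kN·m (hogging).
Span AC, ΣM about A with M_C applied at C: R_C^{AC}·3 = 40.05 + 156.2, so R_C^{AC} = 65.41 kN and R_A = 22.25 − 65.41 = -43.16 kN.
Span CE, ΣM about E: R_C^{CE}·9 = 504.9 + 156.2, so R_C^{CE} = 73.45 kN and R_E = 193.8 − 73.45 = 120.3 kN.
R_C = 65.41 + 73.45 = 138.9 kN.

R_C = 138.9 kN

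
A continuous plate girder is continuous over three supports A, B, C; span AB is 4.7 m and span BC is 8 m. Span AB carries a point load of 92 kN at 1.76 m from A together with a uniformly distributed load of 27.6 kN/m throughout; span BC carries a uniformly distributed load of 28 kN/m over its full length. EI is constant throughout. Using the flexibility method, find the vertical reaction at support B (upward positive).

Take M_B as the redundant. Released structure: two simple spans AB and BC with a hinge at B.
Rotations at B on the released spans (each span's end-slope, ×1/EI):
  span AB: point load 92 at a = 1.76: Pab(L + a)/(6LEI) = 109.1/EI
  span AB: UDL 27.6: wL³/(24EI) = 119.4/EI
  span BC: UDL 28: wL³/(24EI) = 597.3/EI
  relative rotation θ_0 = (228.4 + 597.3)/EI = 825.8/EI
A unit hogging moment at B produces rotation L₁/(3EI) + L₂/(3EI) = 4.233/EI.
Slope continuity at B: θ_0 = M_B·4.233/EI, so M_B = 825.8/4.233 = 195.1 kN·m (hogging).
Span AB, ΣM about A with M_B applied at B: R_B^{AB}·4.7 = 466.8 + 195.1, so R_B^{AB} = 140.8 kN and R_A = 221.7 − 140.8 = 80.91 kN.
Span BC, ΣM about C: R_B^{BC}·8 = 896 + 195.1, so R_B^{BC} = 136.4 kN and R_C = 224 − 136.4 = 87.62 kN.
R_B = 140.8 + 136.4 = 277.2 kN.

R_B = 277.2 kN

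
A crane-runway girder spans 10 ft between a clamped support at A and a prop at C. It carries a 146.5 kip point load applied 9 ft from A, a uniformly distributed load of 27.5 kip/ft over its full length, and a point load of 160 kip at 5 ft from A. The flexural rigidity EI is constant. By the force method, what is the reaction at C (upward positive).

R_C = 277.7 kip

Remove the prop at C; the released (primary) structure is a cantilever built in at A.
Primary-structure tip deflection at C by superposition:
  point load 146.5 at a = 9: Pa²(3L − a)/(6EI) = 41533/EI
  UDL 27.5: wL⁴/(8EI) = 34375/EI
  point load 160 at a = 5: Pa²(3L − a)/(6EI) = 16667/EI
  δ_0 = 92574/EI
Tip deflection under a unit load at C: L³/(3EI) = 333.3/EI.
The prop prevents deflection at C: R_C = δ_0/δ_{CC} = 92574/333.3 = 277.7 kip.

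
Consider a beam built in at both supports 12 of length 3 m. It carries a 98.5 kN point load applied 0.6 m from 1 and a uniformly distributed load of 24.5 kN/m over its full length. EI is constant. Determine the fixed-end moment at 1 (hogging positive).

Release both end moments; the primary structure is a simply-supported span 12 with redundants M_1 and M_2.
End rotations of the released simple span under the applied load (×1/EI):
  at 1: point load 98.5 at a = 0.6: Pab(L + b)/(6LEI) = 42.55/EI
  at 2: point load 98.5 at a = 0.6: Pab(L + a)/(6LEI) = 28.37/EI
  at 1: UDL 24.5: wL³/(24EI) = 27.56/EI
  at 2: UDL 24.5: wL³/(24EI) = 27.56/EI
  θ_10 = 70.11/EI,  θ_20 = 55.93/EI
Flexibility coefficients: a unit moment at one end gives L/(3EI) there and L/(6EI) at the far end, so f₁₁ = f₂₂ = 1/EI and f₁₂ = f₂₁ = 0.5/EI.
Compatibility — zero rotation at each built-in end:
  1 M_1 + 0.5 M_2 = 70.11
  0.5 M_1 + 1 M_2 = 55.93
Solving the pair gives M_1 = 56.2 kN·m and M_2 = 27.83 kN·m (hogging).

M_1 = 56.2 kN·m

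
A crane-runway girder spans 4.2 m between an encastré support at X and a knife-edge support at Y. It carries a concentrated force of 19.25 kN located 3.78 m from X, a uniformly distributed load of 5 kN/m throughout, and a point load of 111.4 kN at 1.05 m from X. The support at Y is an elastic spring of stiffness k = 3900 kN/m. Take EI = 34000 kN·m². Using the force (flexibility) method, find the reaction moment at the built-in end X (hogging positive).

M_X = 128.8 kN·m

Take the reaction at Y as the redundant and release it; the primary structure is a cantilever fixed at X.
Primary-structure tip deflection at Y by superposition:
  point load 19.25 at a = 3.78: Pa²(3L − a)/(6EI) = 404.3/EI
  UDL 5: wL⁴/(8EI) = 194.5/EI
  point load 111.4 at a = 1.05: Pa²(3L − a)/(6EI) = 236.4/EI
  δ_0 = 835.2/EI
Tip deflection under a unit load at Y: L³/(3EI) = 24.7/EI.
With EI = 34000 kN·m²: δ_0 = 0.024566 m and δ_{YY} = 0.000726 m/kN.
Compatibility — the spring shortens by R_Y/k under the reaction it provides: δ_0 − R_Y·δ_{YY} = R_Y/k. With 1/k = 0.000256 m/kN, R_Y = δ_0 / (δ_{YY} + 1/k) = 0.024566 / (0.000726 + 0.000256) = 25 kN.
Moment equilibrium about X: M_X = Σ(load moments about X) − R_Y·L = 233.8 − 25×4.2 = 128.8 kN·m.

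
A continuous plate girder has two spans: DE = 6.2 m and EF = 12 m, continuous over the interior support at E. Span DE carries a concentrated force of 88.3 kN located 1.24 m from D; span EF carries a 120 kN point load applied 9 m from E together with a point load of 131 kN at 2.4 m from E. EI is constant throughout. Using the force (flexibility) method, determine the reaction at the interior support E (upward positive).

R_E = 220.6 kN

Insert a hinge at E; M_E is the redundant, and each span becomes simply supported.
End slopes at the hinge E, treating each span as simply supported:
  span DE: point load 88.3 at a = 1.24: Pab(L + a)/(6LEI) = 108.6/EI
  span EF: point load 120 at a = 9: Pab(L + b)/(6LEI) = 675/EI
  span EF: point load 131 at a = 2.4: Pab(L + b)/(6LEI) = 905.5/EI
  relative rotation θ_0 = (108.6 + 1580)/EI = 1689/EI
A unit hogging moment at E produces rotation L₁/(3EI) + L₂/(3EI) = 6.067/EI.
Slope continuity at E: θ_0 = M_E·6.067/EI, so M_E = 1689/6.067 = 278.4 kN·m (hogging).
Span DE, ΣM about D with M_E applied at E: R_E^{DE}·6.2 = 109.5 + 278.4, so R_E^{DE} = 62.57 kN and R_D = 88.3 − 62.57 = 25.73 kN.
Span EF, ΣM about F: R_E^{EF}·12 = 1618 + 278.4, so R_E^{EF} = 158 kN and R_F = 251 − 158 = 93 kN.
R_E = 62.57 + 158 = 220.6 kN.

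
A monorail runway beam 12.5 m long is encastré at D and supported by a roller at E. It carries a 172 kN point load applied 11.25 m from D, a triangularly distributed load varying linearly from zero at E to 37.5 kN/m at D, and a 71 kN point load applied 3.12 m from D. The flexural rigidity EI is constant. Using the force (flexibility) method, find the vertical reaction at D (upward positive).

R_D = 278.1 kN

Choose R_E as the redundant. The primary structure is the cantilever fixed at D.
Deflection at E on the released cantilever, summing each load's contribution:
  point load 172 at a = 11.25: Pa²(3L − a)/(6EI) = 95238/EI
  triangular load, peak 37.5 at the fixed end: w₀L⁴/(30EI) = 30518/EI
  point load 71 at a = 3.12: Pa²(3L − a)/(6EI) = 3960/EI
  δ_0 = 129716/EI
Tip deflection under a unit load at E: L³/(3EI) = 651/EI.
Compatibility at E: δ_0 − R_E·δ_{EE} = 0, so R_E = 129716/651 = 199.2 kN.
Vertical equilibrium: R_D = ΣP − R_E = 477.4 − 199.2 = 278.1 kN.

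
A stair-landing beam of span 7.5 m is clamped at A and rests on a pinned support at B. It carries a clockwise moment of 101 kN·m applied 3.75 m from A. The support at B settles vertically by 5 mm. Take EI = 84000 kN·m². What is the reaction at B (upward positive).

Release the roller at B. Primary structure: cantilever fixed at A.
Downward deflection at the released point B due to the loads:
  clockwise couple 101 at a = 3.75: M₀a(2L − a)/(2EI) = 2130/EI
Tip deflection under a unit load at B: L³/(3EI) = 140.6/EI.
With EI = 84000 kN·m²: δ_0 = 0.025363 m and δ_{BB} = 0.001674 m/kN.
Compatibility — the beam at B must follow the support down by 0.005 m: δ_0 − R_B·δ_{BB} = 0.005, so R_B = (0.025363 − 0.005)/0.001674 = 12.16 kN.

R_B = 12.16 kN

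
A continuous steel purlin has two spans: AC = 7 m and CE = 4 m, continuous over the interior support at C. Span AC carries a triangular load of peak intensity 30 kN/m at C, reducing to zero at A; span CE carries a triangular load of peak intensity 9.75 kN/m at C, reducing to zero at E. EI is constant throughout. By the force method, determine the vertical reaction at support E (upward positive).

R_E = -10.04 kN

Release continuity at C by inserting a hinge; the redundant is the internal moment M_C. The primary structure is two simply-supported spans AC and CE.
Discontinuity in slope at C on the released structure — sum the simple-span end rotations:
  span AC: triangular load, peak 30: w₀L³/(45EI) = 228.7/EI
  span CE: triangular load, peak 9.75: w₀L³/(45EI) = 13.87/EI
  relative rotation θ_0 = (228.7 + 13.87)/EI = 242.5/EI
A unit hogging moment at C produces rotation L₁/(3EI) + L₂/(3EI) = 3.667/EI.
Compatibility: M_C·(L₁+L₂)/(3EI) = θ_0, giving M_C = 66.15 kN·m (hogging).
Span CE, ΣM about E: R_C^{CE}·4 = 52 + 66.15, so R_C^{CE} = 29.54 kN and R_E = 19.5 − 29.54 = -10.04 kN.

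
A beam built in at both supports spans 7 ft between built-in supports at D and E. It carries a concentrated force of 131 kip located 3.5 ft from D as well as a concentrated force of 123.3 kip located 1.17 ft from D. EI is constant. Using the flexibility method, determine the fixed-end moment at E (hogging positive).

Take the two fixed-end moments M_D, M_E as redundants; the released structure is the simple span DE.
Simple-span end rotations at D and E under the given loads:
  at D: point load 131 at a = 3.5: Pab(L + b)/(6LEI) = 401.2/EI
  at E: point load 131 at a = 3.5: Pab(L + a)/(6LEI) = 401.2/EI
  at D: point load 123.3 at a = 1.17: Pab(L + b)/(6LEI) = 256.9/EI
  at E: point load 123.3 at a = 1.17: Pab(L + a)/(6LEI) = 163.6/EI
  θ_D0 = 658.1/EI,  θ_E0 = 564.8/EI
Flexibility coefficients: a unit moment at one end gives L/(3EI) there and L/(6EI) at the far end, so f₁₁ = f₂₂ = 2.333/EI and f₁₂ = f₂₁ = 1.167/EI.
Compatibility — zero rotation at each built-in end:
  2.333 M_D + 1.167 M_E = 658.1
  1.167 M_D + 2.333 M_E = 564.8
Solving the pair gives M_D = 214.7 kip·ft and M_E = 134.7 kip·ft (hogging).

M_E = 134.7 kip·ft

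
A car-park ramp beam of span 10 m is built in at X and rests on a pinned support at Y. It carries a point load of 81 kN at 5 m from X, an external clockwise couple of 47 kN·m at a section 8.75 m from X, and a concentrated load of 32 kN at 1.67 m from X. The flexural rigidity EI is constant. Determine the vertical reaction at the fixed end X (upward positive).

R_X = 79.48 kN

Choose R_Y as the redundant. The primary structure is the cantilever fixed at X.
Deflection at Y on the released cantilever, summing each load's contribution:
  point load 81 at a = 5: Pa²(3L − a)/(6EI) = 8438/EI
  clockwise couple 47 at a = 8.75: M₀a(2L − a)/(2EI) = 2313/EI
  point load 32 at a = 1.67: Pa²(3L − a)/(6EI) = 421.4/EI
  δ_0 = 11172/EI
Tip deflection under a unit load at Y: L³/(3EI) = 333.3/EI.
Compatibility at Y: δ_0 − R_Y·δ_{YY} = 0, so R_Y = 11172/333.3 = 33.52 kN.
Vertical equilibrium: R_X = ΣP − R_Y = 113 − 33.52 = 79.48 kN.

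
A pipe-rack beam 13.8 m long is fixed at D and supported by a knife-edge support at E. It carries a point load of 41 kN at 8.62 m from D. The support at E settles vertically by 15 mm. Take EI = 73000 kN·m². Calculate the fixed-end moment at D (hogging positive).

M_D = 108.5 kN·m

Choose R_E as the redundant. The primary structure is the cantilever fixed at D.
Downward deflection at the released point E due to the loads:
  point load 41 at a = 8.62: Pa²(3L − a)/(6EI) = 16644/EI
Flexibility coefficient — unit upward force at E: δ_{EE} = L³/(3EI) = 876/EI.
With EI = 73000 kN·m²: δ_0 = 0.228 m and δ_{EE} = 0.012 m/kN.
Compatibility — the beam at E must follow the support down by 0.015 m: δ_0 − R_E·δ_{EE} = 0.015, so R_E = (0.228 − 0.015)/0.012 = 17.75 kN.
Moment equilibrium about D: M_D = Σ(load moments about D) − R_E·L = 353.4 − 17.75×13.8 = 108.5 kN·m.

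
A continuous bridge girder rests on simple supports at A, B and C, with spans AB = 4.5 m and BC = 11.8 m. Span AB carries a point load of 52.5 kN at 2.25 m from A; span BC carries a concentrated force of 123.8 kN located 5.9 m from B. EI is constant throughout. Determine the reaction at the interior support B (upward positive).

Take M_B as the redundant. Released structure: two simple spans AB and BC with a hinge at B.
Rotations at B on the released spans (each span's end-slope, ×1/EI):
  span AB: point load 52.5 at a = 2.25: Pab(L + a)/(6LEI) = 66.45/EI
  span BC: point load 123.8 at a = 5.9: Pab(L + b)/(6LEI) = 1077/EI
  relative rotation θ_0 = (66.45 + 1077)/EI = 1144/EI
A unit hogging moment at B produces rotation L₁/(3EI) + L₂/(3EI) = 5.433/EI.
Slope continuity at B: θ_0 = M_B·5.433/EI, so M_B = 1144/5.433 = 210.5 kN·m (hogging).
Span AB, ΣM about A with M_B applied at B: R_B^{AB}·4.5 = 118.1 + 210.5, so R_B^{AB} = 73.03 kN and R_A = 52.5 − 73.03 = -20.53 kN.
Span BC, ΣM about C: R_B^{BC}·11.8 = 730.4 + 210.5, so R_B^{BC} = 79.74 kN and R_C = 123.8 − 79.74 = 44.06 kN.
R_B = 73.03 + 79.74 = 152.8 kN.

R_B = 152.8 kN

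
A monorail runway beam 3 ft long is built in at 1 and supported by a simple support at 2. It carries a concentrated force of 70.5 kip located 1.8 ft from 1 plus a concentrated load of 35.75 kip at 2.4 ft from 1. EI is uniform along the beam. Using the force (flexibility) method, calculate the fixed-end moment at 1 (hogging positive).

Choose R_2 as the redundant. The primary structure is the cantilever fixed at 1.
Primary-structure tip deflection at 2 by superposition:
  point load 70.5 at a = 1.8: Pa²(3L − a)/(6EI) = 274.1/EI
  point load 35.75 at a = 2.4: Pa²(3L − a)/(6EI) = 226.5/EI
  δ_0 = 500.6/EI
Flexibility coefficient — unit upward force at 2: δ_{22} = L³/(3EI) = 9/EI.
Compatibility at 2: δ_0 − R_2·δ_{22} = 0, so R_2 = 500.6/9 = 55.62 kip.
Moment equilibrium about 1: M_1 = Σ(load moments about 1) − R_2·L = 212.7 − 55.62×3 = 45.83 kip·ft.

M_1 = 45.83 kip·ft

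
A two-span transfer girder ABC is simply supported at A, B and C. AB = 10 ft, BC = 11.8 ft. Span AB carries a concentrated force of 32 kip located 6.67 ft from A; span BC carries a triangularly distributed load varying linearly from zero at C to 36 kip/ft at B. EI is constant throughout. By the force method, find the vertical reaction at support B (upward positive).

R_B = 201.4 kip

Release continuity at B by inserting a hinge; the redundant is the internal moment M_B. The primary structure is two simply-supported spans AB and BC.
Discontinuity in slope at B on the released structure — sum the simple-span end rotations:
  span AB: point load 32 at a = 6.67: Pab(L + a)/(6LEI) = 197.5/EI
  span BC: triangular load, peak 36: w₀L³/(45EI) = 1314/EI
  relative rotation θ_0 = (197.5 + 1314)/EI = 1512/EI
A unit hogging moment at B produces rotation L₁/(3EI) + L₂/(3EI) = 7.267/EI.
Compatibility: M_B·(L₁+L₂)/(3EI) = θ_0, giving M_B = 208.1 kip·ft (hogging).
Span AB, ΣM about A with M_B applied at B: R_B^{AB}·10 = 213.4 + 208.1, so R_B^{AB} = 42.15 kip and R_A = 32 − 42.15 = -10.15 kip.
Span BC, ΣM about C: R_B^{BC}·11.8 = 1671 + 208.1, so R_B^{BC} = 159.2 kip and R_C = 212.4 − 159.2 = 53.17 kip.
R_B = 42.15 + 159.2 = 201.4 kip.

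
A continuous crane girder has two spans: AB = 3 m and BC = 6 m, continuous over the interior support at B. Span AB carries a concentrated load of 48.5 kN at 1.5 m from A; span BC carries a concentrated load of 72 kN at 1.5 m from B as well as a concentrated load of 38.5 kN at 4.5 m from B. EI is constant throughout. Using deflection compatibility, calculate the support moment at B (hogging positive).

Release continuity at B by inserting a hinge; the redundant is the internal moment M_B. The primary structure is two simply-supported spans AB and BC.
End slopes at the hinge B, treating each span as simply supported:
  span AB: point load 48.5 at a = 1.5: Pab(L + a)/(6LEI) = 27.28/EI
  span BC: point load 72 at a = 1.5: Pab(L + b)/(6LEI) = 141.8/EI
  span BC: point load 38.5 at a = 4.5: Pab(L + b)/(6LEI) = 54.14/EI
  relative rotation θ_0 = (27.28 + 195.9)/EI = 223.2/EI
A unit hogging moment at B produces rotation L₁/(3EI) + L₂/(3EI) = 3/EI.
Compatibility: M_B·(L₁+L₂)/(3EI) = θ_0, giving M_B = 74.39 kN·m (hogging).

M_B = 74.39 kN·m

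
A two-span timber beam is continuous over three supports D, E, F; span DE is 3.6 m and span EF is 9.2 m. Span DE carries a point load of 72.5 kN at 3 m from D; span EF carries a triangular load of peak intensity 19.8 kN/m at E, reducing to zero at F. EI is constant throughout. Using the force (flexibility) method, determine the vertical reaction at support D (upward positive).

R_D = -12.82 kN

Release continuity at E by inserting a hinge; the redundant is the internal moment M_E. The primary structure is two simply-supported spans DE and EF.
Rotations at E on the released spans (each span's end-slope, ×1/EI):
  span DE: point load 72.5 at a = 3: Pab(L + a)/(6LEI) = 39.88/EI
  span EF: triangular load, peak 19.8: w₀L³/(45EI) = 342.6/EI
  relative rotation θ_0 = (39.88 + 342.6)/EI = 382.5/EI
A unit hogging moment at E produces rotation L₁/(3EI) + L₂/(3EI) = 4.267/EI.
Compatibility: M_E·(L₁+L₂)/(3EI) = θ_0, giving M_E = 89.65 kN·m (hogging).
Span DE, ΣM about D with M_E applied at E: R_E^{DE}·3.6 = 217.5 + 89.65, so R_E^{DE} = 85.32 kN and R_D = 72.5 − 85.32 = -12.82 kN.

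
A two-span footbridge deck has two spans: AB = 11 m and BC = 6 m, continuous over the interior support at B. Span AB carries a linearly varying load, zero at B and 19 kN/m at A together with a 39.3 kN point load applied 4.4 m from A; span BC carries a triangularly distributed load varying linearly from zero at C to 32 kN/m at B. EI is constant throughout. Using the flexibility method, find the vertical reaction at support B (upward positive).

R_B = 156 kN

Insert a hinge at B; M_B is the redundant, and each span becomes simply supported.
Discontinuity in slope at B on the released structure — sum the simple-span end rotations:
  span AB: triangular load, peak 19: 7w₀L³/(360EI) = 491.7/EI
  span AB: point load 39.3 at a = 4.4: Pab(L + a)/(6LEI) = 266.3/EI
  span BC: triangular load, peak 32: w₀L³/(45EI) = 153.6/EI
  relative rotation θ_0 = (758 + 153.6)/EI = 911.6/EI
A unit hogging moment at B produces rotation L₁/(3EI) + L₂/(3EI) = 5.667/EI.
Slope continuity at B: θ_0 = M_B·5.667/EI, so M_B = 911.6/5.667 = 160.9 kN·m (hogging).
Span AB, ΣM about A with M_B applied at B: R_B^{AB}·11 = 556.1 + 160.9, so R_B^{AB} = 65.18 kN and R_A = 143.8 − 65.18 = 78.62 kN.
Span BC, ΣM about C: R_B^{BC}·6 = 384 + 160.9, so R_B^{BC} = 90.81 kN and R_C = 96 − 90.81 = 5.187 kN.
R_B = 65.18 + 90.81 = 156 kN.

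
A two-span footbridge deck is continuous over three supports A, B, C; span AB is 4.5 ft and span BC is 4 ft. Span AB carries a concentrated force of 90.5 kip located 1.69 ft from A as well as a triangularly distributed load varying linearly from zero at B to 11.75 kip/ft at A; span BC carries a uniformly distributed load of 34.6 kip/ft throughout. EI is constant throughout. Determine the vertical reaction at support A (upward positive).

R_A = 57.54 kip

Release continuity at B by inserting a hinge; the redundant is the internal moment M_B. The primary structure is two simply-supported spans AB and BC.
Rotations at B on the released spans (each span's end-slope, ×1/EI):
  span AB: point load 90.5 at a = 1.69: Pab(L + a)/(6LEI) = 98.53/EI
  span AB: triangular load, peak 11.75: 7w₀L³/(360EI) = 20.82/EI
  span BC: UDL 34.6: wL³/(24EI) = 92.27/EI
  relative rotation θ_0 = (119.3 + 92.27)/EI = 211.6/EI
A unit hogging moment at B produces rotation L₁/(3EI) + L₂/(3EI) = 2.833/EI.
Compatibility: M_B·(L₁+L₂)/(3EI) = θ_0, giving M_B = 74.69 kip·ft (hogging).
Span AB, ΣM about A with M_B applied at B: R_B^{AB}·4.5 = 192.6 + 74.69, so R_B^{AB} = 59.4 kip and R_A = 116.9 − 59.4 = 57.54 kip.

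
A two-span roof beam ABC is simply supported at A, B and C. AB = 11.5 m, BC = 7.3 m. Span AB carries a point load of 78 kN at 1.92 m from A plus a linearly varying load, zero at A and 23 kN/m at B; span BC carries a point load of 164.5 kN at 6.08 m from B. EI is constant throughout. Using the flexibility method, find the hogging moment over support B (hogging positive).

M_B = 206.4 kN·m

Take M_B as the redundant. Released structure: two simple spans AB and BC with a hinge at B.
Discontinuity in slope at B on the released structure — sum the simple-span end rotations:
  span AB: point load 78 at a = 1.92: Pab(L + a)/(6LEI) = 279/EI
  span AB: triangular load, peak 23: w₀L³/(45EI) = 777.3/EI
  span BC: point load 164.5 at a = 6.08: Pab(L + b)/(6LEI) = 237.4/EI
  relative rotation θ_0 = (1056 + 237.4)/EI = 1294/EI
A unit hogging moment at B produces rotation L₁/(3EI) + L₂/(3EI) = 6.267/EI.
Slope continuity at B: θ_0 = M_B·6.267/EI, so M_B = 1294/6.267 = 206.4 kN·m (hogging).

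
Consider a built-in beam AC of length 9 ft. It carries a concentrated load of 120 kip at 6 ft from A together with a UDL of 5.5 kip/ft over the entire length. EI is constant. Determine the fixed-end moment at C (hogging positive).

Take the two fixed-end moments M_A, M_C as redundants; the released structure is the simple span AC.
Simple-span end rotations at A and C under the given loads:
  at A: point load 120 at a = 6: Pab(L + b)/(6LEI) = 480/EI
  at C: point load 120 at a = 6: Pab(L + a)/(6LEI) = 600/EI
  at A: UDL 5.5: wL³/(24EI) = 167.1/EI
  at C: UDL 5.5: wL³/(24EI) = 167.1/EI
  θ_A0 = 647.1/EI,  θ_C0 = 767.1/EI
Flexibility coefficients: a unit moment at one end gives L/(3EI) there and L/(6EI) at the far end, so f₁₁ = f₂₂ = 3/EI and f₁₂ = f₂₁ = 1.5/EI.
Compatibility — zero rotation at each built-in end:
  3 M_A + 1.5 M_C = 647.1
  1.5 M_A + 3 M_C = 767.1
Solving the pair gives M_A = 117.1 kip·ft and M_C = 197.1 kip·ft (hogging).

M_C = 197.1 kip·ft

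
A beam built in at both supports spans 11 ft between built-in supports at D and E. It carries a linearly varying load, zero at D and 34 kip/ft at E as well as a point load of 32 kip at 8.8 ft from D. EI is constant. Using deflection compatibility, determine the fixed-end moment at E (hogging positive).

Release both end moments; the primary structure is a simply-supported span DE with redundants M_D and M_E.
Simple-span end rotations at D and E under the given loads:
  at D: triangular load, peak 34: 7w₀L³/(360EI) = 879.9/EI
  at E: triangular load, peak 34: w₀L³/(45EI) = 1006/EI
  at D: point load 32 at a = 8.8: Pab(L + b)/(6LEI) = 123.9/EI
  at E: point load 32 at a = 8.8: Pab(L + a)/(6LEI) = 185.9/EI
  θ_D0 = 1004/EI,  θ_E0 = 1192/EI
Flexibility coefficients: a unit moment at one end gives L/(3EI) there and L/(6EI) at the far end, so f₁₁ = f₂₂ = 3.667/EI and f₁₂ = f₂₁ = 1.833/EI.
Compatibility — zero rotation at each built-in end:
  3.667 M_D + 1.833 M_E = 1004
  1.833 M_D + 3.667 M_E = 1192
Solving the pair gives M_D = 148.4 kip·ft and M_E = 250.8 kip·ft (hogging).

M_E = 250.8 kip·ft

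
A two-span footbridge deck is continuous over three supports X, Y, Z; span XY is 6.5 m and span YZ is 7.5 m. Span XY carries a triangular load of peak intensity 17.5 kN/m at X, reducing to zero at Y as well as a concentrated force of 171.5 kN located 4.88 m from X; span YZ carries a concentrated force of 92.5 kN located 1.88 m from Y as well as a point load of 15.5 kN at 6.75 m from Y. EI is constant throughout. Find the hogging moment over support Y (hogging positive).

M_Y = 168.9 kN·m

Insert a hinge at Y; M_Y is the redundant, and each span becomes simply supported.
End slopes at the hinge Y, treating each span as simply supported:
  span XY: triangular load, peak 17.5: 7w₀L³/(360EI) = 93.45/EI
  span XY: point load 171.5 at a = 4.88: Pab(L + a)/(6LEI) = 395.6/EI
  span YZ: point load 92.5 at a = 1.88: Pab(L + b)/(6LEI) = 284.9/EI
  span YZ: point load 15.5 at a = 6.75: Pab(L + b)/(6LEI) = 14.39/EI
  relative rotation θ_0 = (489.1 + 299.3)/EI = 788.4/EI
A unit hogging moment at Y produces rotation L₁/(3EI) + L₂/(3EI) = 4.667/EI.
Slope continuity at Y: θ_0 = M_Y·4.667/EI, so M_Y = 788.4/4.667 = 168.9 kN·m (hogging).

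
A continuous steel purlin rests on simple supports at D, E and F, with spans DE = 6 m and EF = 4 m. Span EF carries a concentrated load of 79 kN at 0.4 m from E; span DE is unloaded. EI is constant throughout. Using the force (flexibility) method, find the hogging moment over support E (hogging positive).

M_E = 10.81 kN·m

Insert a hinge at E; M_E is the redundant, and each span becomes simply supported.
Rotations at E on the released spans (each span's end-slope, ×1/EI):
  span EF: point load 79 at a = 0.4: Pab(L + b)/(6LEI) = 36.02/EI
  relative rotation θ_0 = (0 + 36.02)/EI = 36.02/EI
A unit hogging moment at E produces rotation L₁/(3EI) + L₂/(3EI) = 3.333/EI.
Slope continuity at E: θ_0 = M_E·3.333/EI, so M_E = 36.02/3.333 = 10.81 kN·m (hogging).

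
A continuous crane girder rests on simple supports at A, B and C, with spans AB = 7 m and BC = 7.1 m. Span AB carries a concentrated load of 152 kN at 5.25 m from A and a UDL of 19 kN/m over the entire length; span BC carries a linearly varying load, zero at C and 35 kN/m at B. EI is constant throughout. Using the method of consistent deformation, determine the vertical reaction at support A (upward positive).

Release continuity at B by inserting a hinge; the redundant is the internal moment M_B. The primary structure is two simply-supported spans AB and BC.
Rotations at B on the released spans (each span's end-slope, ×1/EI):
  span AB: point load 152 at a = 5.25: Pab(L + a)/(6LEI) = 407.3/EI
  span AB: UDL 19: wL³/(24EI) = 271.5/EI
  span BC: triangular load, peak 35: w₀L³/(45EI) = 278.4/EI
  relative rotation θ_0 = (678.9 + 278.4)/EI = 957.2/EI
A unit hogging moment at B produces rotation L₁/(3EI) + L₂/(3EI) = 4.7/EI.
Compatibility: M_B·(L₁+L₂)/(3EI) = θ_0, giving M_B = 203.7 kN·m (hogging).
Span AB, ΣM about A with M_B applied at B: R_B^{AB}·7 = 1264 + 203.7, so R_B^{AB} = 209.6 kN and R_A = 285 − 209.6 = 75.4 kN.

R_A = 75.4 kN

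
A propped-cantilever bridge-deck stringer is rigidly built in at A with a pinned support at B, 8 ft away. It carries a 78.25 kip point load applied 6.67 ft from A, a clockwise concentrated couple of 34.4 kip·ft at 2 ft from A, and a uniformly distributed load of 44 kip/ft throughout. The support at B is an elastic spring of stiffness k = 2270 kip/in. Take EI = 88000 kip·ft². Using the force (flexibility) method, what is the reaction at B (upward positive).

R_B = 190.1 kip

Remove the prop at B; the released (primary) structure is a cantilever built in at A.
Free-end deflection of the primary structure under the applied loading (downward +):
  point load 78.25 at a = 6.67: Pa²(3L − a)/(6EI) = 10055/EI
  clockwise couple 34.4 at a = 2: M₀a(2L − a)/(2EI) = 481.6/EI
  UDL 44: wL⁴/(8EI) = 22528/EI
  δ_0 = 33065/EI
Flexibility coefficient — unit upward force at B: δ_{BB} = L³/(3EI) = 170.7/EI.
With EI = 88000 kip·ft²: δ_0 = 0.37573 ft and δ_{BB} = 0.001939 ft/kip.
Compatibility — the spring shortens by R_B/k under the reaction it provides: δ_0 − R_B·δ_{BB} = R_B/k. With 1/k = 1/(2270×12) ft/kip = 0.000037 ft/kip, R_B = δ_0 / (δ_{BB} + 1/k) = 0.37573 / (0.001939 + 0.000037) = 190.1 kip.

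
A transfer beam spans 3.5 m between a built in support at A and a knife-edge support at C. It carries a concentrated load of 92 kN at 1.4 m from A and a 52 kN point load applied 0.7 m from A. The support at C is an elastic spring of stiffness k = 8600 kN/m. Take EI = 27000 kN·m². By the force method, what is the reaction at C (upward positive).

Take the reaction at C as the redundant and release it; the primary structure is a cantilever fixed at A.
Downward deflection at the released point C due to the loads:
  point load 92 at a = 1.4: Pa²(3L − a)/(6EI) = 273.5/EI
  point load 52 at a = 0.7: Pa²(3L − a)/(6EI) = 41.62/EI
  δ_0 = 315.1/EI
Tip deflection under a unit load at C: L³/(3EI) = 14.29/EI.
With EI = 27000 kN·m²: δ_0 = 0.01167 m and δ_{CC} = 0.000529 m/kN.
Compatibility — the spring shortens by R_C/k under the reaction it provides: δ_0 − R_C·δ_{CC} = R_C/k. With 1/k = 0.000116 m/kN, R_C = δ_0 / (δ_{CC} + 1/k) = 0.01167 / (0.000529 + 0.000116) = 18.08 kN.

R_C = 18.08 kN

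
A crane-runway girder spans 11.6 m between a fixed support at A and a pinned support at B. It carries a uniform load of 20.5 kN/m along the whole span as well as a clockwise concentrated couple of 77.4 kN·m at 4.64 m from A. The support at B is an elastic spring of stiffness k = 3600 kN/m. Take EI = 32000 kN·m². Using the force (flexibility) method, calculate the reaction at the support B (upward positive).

R_B = 93.98 kN

Release the roller at B. Primary structure: cantilever fixed at A.
Downward deflection at the released point B due to the loads:
  UDL 20.5: wL⁴/(8EI) = 46398/EI
  clockwise couple 77.4 at a = 4.64: M₀a(2L − a)/(2EI) = 3333/EI
  δ_0 = 49730/EI
Flexibility coefficient — unit upward force at B: δ_{BB} = L³/(3EI) = 520.3/EI.
With EI = 32000 kN·m²: δ_0 = 1.5541 m and δ_{BB} = 0.016259 m/kN.
Compatibility — the spring shortens by R_B/k under the reaction it provides: δ_0 − R_B·δ_{BB} = R_B/k. With 1/k = 0.000278 m/kN, R_B = δ_0 / (δ_{BB} + 1/k) = 1.5541 / (0.016259 + 0.000278) = 93.98 kN.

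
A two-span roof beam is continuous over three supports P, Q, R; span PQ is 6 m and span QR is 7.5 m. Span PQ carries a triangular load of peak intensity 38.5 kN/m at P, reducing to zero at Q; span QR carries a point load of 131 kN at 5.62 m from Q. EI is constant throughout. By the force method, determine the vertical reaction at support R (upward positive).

Release continuity at Q by inserting a hinge; the redundant is the internal moment M_Q. The primary structure is two simply-supported spans PQ and QR.
Discontinuity in slope at Q on the released structure — sum the simple-span end rotations:
  span PQ: triangular load, peak 38.5: 7w₀L³/(360EI) = 161.7/EI
  span QR: point load 131 at a = 5.62: Pab(L + b)/(6LEI) = 288.5/EI
  relative rotation θ_0 = (161.7 + 288.5)/EI = 450.2/EI
A unit hogging moment at Q produces rotation L₁/(3EI) + L₂/(3EI) = 4.5/EI.
Slope continuity at Q: θ_0 = M_Q·4.5/EI, so M_Q = 450.2/4.5 = 100 kN·m (hogging).
Span QR, ΣM about R: R_Q^{QR}·7.5 = 246.3 + 100, so R_Q^{QR} = 46.18 kN and R_R = 131 − 46.18 = 84.82 kN.

R_R = 84.82 kN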